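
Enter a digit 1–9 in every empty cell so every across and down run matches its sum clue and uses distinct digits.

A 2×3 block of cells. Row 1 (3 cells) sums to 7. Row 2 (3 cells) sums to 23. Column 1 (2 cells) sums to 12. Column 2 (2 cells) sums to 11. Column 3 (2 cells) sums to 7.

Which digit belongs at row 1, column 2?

7 in 3 cells must be {1,2,4}; 23 in 3 cells must be {6,8,9}.
The 7 across and the 12 down share only 4, so (1,1) = 4.
Given what's placed, (1,2) must be 2 to fit the 7 across and 11 down.
(1,3) = 7 − 6 = 1 completes the 7 across.
(2,1) = 12 − 4 = 8 completes the 12 down.
(2,2) = 11 − 2 = 9 completes the 11 down.
(2,3) = 23 − 17 = 6 completes the 23 across.

2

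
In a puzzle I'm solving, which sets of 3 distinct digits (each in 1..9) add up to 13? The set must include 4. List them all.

3 distinct digits from 1–9 sum between 6 and 24.
Keeping only sets containing 4.

{1,4,8}; {2,4,7}; {3,4,6}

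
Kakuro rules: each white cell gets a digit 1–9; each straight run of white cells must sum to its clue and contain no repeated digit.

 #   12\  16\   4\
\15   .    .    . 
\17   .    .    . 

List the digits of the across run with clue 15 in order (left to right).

16 in 2 cells must be {7,9}; 4 in 2 cells must be {1,3}.
Nothing is forced directly, so branch on R1C2, whose candidates are 7 or 9. If R1C2 = 9: that forces R1C3 = 1, R2C2 = 7, after which R2C3 would have to be in {1,2,4,6,8,9} for the 17 across but in {3} for the 4 down — contradiction. So R1C2 = 7.
Given what's placed, R1C3 must be 3 to fit the 15 across and 4 down.
R2C2 = 16 − 7 = 9 completes the 16 down.
R2C3 = 4 − 3 = 1 completes the 4 down.
R1C1 = 15 − 10 = 5 completes the 15 across.
R2C1 = 17 − 10 = 7 completes the 17 across.

5 7 3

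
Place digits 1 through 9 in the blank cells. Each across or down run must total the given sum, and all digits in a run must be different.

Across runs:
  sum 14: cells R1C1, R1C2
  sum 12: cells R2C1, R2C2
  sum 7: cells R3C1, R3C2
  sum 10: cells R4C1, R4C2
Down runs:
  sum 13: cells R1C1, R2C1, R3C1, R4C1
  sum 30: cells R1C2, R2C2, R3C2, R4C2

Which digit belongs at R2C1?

30 in 4 cells must be {6,7,8,9}.
Only 6 fits R3C2 under both its across sum 7 and down sum 30.
R3C1 = 7 − 6 = 1 completes the 7 across.
Nothing is forced directly, so branch on R1C1, whose candidates are 5 or 6. If R1C1 = 6: that forces R1C2 = 8, R2C1 = 4, after which R2C2 would have to be in {8} for the 12 across but in {7,9} for the 30 down — contradiction. So R1C1 = 5.
R1C2 = 14 − 5 = 9 completes the 14 across.
No cell is forced outright now. R2C1 can only be 3 or 4 (the digits allowed by both its 12 across and its 13 down). If R2C1 = 3: then R2C2 would have to be in {9} for the 12 across but in {7,8} for the 30 down — contradiction. So R2C1 = 4.

4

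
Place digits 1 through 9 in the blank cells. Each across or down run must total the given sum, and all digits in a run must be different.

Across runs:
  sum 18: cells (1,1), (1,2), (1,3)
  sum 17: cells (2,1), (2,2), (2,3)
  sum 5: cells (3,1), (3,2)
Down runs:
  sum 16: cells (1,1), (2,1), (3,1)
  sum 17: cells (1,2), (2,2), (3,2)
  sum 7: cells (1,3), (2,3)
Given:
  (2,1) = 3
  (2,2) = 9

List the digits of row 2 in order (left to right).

(2,3) = 17 − 12 = 5 completes the 17 across.
Given what's placed, (3,1) must be 4 to fit the 5 across and 16 down.
(3,2) = 5 − 4 = 1 completes the 5 across.
(1,1) = 16 − 7 = 9 completes the 16 down.
(1,2) = 17 − 10 = 7 completes the 17 down.
(1,3) = 18 − 16 = 2 completes the 18 across.

3 9 5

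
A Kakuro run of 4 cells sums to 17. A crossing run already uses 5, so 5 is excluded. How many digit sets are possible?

4 distinct digits from 1–9 sum between 10 and 30.
Dropping sets that contain 5.
Enumerating: {1,2,6,8}, {1,3,4,9}, {1,3,6,7}, {2,3,4,8}.

4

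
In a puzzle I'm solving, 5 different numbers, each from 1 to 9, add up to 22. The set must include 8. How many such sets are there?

4

5 distinct digits from 1–9 sum between 15 and 35.
Keeping only sets containing 8.
Enumerating: {1,2,4,7,8}, {1,2,5,6,8}, {1,3,4,6,8}, {2,3,4,5,8}.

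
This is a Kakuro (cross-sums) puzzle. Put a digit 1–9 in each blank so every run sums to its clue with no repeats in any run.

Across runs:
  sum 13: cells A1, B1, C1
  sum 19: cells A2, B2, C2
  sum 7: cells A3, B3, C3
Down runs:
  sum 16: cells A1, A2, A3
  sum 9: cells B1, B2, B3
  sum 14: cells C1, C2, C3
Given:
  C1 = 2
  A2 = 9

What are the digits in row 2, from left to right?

7 in 3 cells must be {1,2,4}.
C3 = 4: the only remaining digit allowed by both the 7 across and the 14 down.
C2 = 14 − 6 = 8 completes the 14 down.
B2 = 19 − 17 = 2 completes the 19 across.
Given what's placed, B3 must be 1 to fit the 7 across and 9 down.
B1 = 9 − 3 = 6 completes the 9 down.
A3 = 7 − 5 = 2 completes the 7 across.
A1 = 13 − 8 = 5 completes the 13 across.

9 2 8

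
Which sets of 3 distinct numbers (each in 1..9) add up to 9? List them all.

{1,2,6}; {1,3,5}; {2,3,4}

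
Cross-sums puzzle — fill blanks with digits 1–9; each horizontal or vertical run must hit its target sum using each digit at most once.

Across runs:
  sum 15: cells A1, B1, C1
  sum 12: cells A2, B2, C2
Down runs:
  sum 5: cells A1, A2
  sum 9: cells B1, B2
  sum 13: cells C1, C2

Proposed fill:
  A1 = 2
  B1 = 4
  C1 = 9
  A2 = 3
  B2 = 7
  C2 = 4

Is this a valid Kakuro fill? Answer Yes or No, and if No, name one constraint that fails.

No — the across run A2–C2 sums to 14, not 12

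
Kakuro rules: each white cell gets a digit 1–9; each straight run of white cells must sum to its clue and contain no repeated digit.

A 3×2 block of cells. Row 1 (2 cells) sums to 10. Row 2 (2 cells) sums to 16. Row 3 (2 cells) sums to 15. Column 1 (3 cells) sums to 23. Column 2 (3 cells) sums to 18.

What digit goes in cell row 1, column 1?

8

16 in 2 cells must be {7,9}; 23 in 3 cells must be {6,8,9}.
The 16 across and the 23 down share only 9, so (2,1) = 9.
(2,2) = 16 − 9 = 7 completes the 16 across.
Nothing is forced directly, so branch on (1,1), whose candidates are 6 or 8. If (1,1) = 6: then (1,2) would have to be in {4} for the 10 across but in {2,3,5,6,8,9} for the 18 down — contradiction. So (1,1) = 8.
(1,2) = 10 − 8 = 2 completes the 10 across.
(3,1) = 23 − 17 = 6 completes the 23 down.
(3,2) = 15 − 6 = 9 completes the 15 across.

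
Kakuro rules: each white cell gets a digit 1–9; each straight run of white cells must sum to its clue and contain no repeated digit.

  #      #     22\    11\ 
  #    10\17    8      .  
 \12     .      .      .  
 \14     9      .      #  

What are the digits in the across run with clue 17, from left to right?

8 9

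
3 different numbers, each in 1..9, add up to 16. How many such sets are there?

3 distinct digits from 1–9 sum between 6 and 24.

8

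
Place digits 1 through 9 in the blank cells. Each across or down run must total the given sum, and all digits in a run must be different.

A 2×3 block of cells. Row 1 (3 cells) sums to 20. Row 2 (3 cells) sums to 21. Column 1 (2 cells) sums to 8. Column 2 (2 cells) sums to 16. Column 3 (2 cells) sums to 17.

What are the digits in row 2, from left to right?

16 in 2 cells must be {7,9}; 17 in 2 cells must be {8,9}.
Nothing is forced directly, so branch on (1,2), whose candidates are 7 or 9. If (1,2) = 7: that forces (1,1) = 5, (1,3) = 8, after which (2,1) would have to be in {4,5,6,7,8,9} for the 21 across but in {3} for the 8 down — contradiction. So (1,2) = 9.
Given what's placed, (1,3) must be 8 to fit the 20 across and 17 down.
(2,2) = 16 − 9 = 7 completes the 16 down.
(2,3) = 17 − 8 = 9 completes the 17 down.
(1,1) = 20 − 17 = 3 completes the 20 across.
(2,1) = 21 − 16 = 5 completes the 21 across.

5, 7, 9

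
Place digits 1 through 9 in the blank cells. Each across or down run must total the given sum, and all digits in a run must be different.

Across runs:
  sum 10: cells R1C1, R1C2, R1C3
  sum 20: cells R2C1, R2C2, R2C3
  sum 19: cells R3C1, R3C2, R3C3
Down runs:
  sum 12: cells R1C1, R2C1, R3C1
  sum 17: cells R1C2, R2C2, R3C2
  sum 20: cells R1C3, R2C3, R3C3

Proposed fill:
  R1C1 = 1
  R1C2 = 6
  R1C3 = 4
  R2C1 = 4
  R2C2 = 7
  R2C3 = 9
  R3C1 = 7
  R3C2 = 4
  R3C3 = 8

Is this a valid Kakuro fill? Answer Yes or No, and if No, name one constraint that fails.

No — the down run R1C3–R3C3 sums to 21, not 20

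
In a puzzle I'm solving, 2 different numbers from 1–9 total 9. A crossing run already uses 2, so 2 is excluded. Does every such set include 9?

No

Counterexample: {1,8} sums to 9 under that restriction without using 9.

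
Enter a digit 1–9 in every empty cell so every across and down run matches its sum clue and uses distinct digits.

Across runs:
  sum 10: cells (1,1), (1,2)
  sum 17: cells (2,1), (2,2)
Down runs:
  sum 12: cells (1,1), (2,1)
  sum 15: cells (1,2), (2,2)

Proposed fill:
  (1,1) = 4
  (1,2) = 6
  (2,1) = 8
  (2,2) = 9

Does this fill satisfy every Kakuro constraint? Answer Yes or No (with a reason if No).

Across: 4+6=10; 8+9=17. Down: 4+8=12; 6+9=15. No digit repeats within any run.

Yes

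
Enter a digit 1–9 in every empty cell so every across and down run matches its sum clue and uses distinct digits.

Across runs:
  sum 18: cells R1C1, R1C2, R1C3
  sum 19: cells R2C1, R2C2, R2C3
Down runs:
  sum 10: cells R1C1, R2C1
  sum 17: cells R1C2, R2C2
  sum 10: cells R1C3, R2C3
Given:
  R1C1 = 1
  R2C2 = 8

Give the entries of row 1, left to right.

17 in 2 cells must be {8,9}.
R1C2 = 17 − 8 = 9 completes the 17 down.
R1C3 = 18 − 10 = 8 completes the 18 across.
R2C1 = 10 − 1 = 9 completes the 10 down.
R2C3 = 19 − 17 = 2 completes the 19 across.

1 9 8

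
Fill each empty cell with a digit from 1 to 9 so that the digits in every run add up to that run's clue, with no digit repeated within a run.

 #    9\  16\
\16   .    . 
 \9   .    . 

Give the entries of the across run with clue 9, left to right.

2 7

16 in 2 cells must be {7,9}.
The 16 across and the 9 down share only 7, so R1C1 = 7.
R1C2 = 16 − 7 = 9 completes the 16 across.
R2C1 = 9 − 7 = 2 completes the 9 down.
R2C2 = 9 − 2 = 7 completes the 9 across.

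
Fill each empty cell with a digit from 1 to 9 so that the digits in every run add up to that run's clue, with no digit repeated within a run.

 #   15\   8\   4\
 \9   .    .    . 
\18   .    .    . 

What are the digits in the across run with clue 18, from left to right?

9 6 3

4 in 2 cells must be {1,3}.
The 9 across and the 15 down share only 6, so R1C1 = 6.
Given what's placed, R1C3 must be 1 to fit the 9 across and 4 down.
R2C1 = 15 − 6 = 9 completes the 15 down.
R2C3 = 4 − 1 = 3 completes the 4 down.
R1C2 = 9 − 7 = 2 completes the 9 across.
R2C2 = 18 − 12 = 6 completes the 18 across.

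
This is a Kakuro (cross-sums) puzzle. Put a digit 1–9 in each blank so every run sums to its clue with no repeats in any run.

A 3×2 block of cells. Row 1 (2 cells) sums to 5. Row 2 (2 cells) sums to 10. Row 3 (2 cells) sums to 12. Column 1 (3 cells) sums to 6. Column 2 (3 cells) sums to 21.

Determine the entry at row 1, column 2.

6 in 3 cells must be {1,2,3}.
The 5 across and the 21 down share only 4, so (1,2) = 4.
The 12 across and the 6 down share only 3, so (3,1) = 3.
(3,2) = 12 − 3 = 9 completes the 12 across.
(1,1) = 5 − 4 = 1 completes the 5 across.
(2,1) = 6 − 4 = 2 completes the 6 down.
(2,2) = 10 − 2 = 8 completes the 10 across.

4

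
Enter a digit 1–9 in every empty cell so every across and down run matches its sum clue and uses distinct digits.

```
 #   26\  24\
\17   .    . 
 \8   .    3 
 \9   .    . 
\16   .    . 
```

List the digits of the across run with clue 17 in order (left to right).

17 in 2 cells must be {8,9}; 16 in 2 cells must be {7,9}.
R2C1 = 8 − 3 = 5 completes the 8 across.
Nothing is forced directly, so branch on R1C1, whose candidates are 8 or 9. If R1C1 = 9: that forces R1C2 = 8, after which R4C1 would have to be in {7,9} for the 16 across but in {4,8} for the 26 down — contradiction. So R1C1 = 8.
R1C2 = 17 − 8 = 9 completes the 17 across.
Given what's placed, R4C2 must be 7 to fit the 16 across and 24 down.
R3C2 = 24 − 19 = 5 completes the 24 down.
R4C1 = 16 − 7 = 9 completes the 16 across.
R3C1 = 9 − 5 = 4 completes the 9 across.

8 9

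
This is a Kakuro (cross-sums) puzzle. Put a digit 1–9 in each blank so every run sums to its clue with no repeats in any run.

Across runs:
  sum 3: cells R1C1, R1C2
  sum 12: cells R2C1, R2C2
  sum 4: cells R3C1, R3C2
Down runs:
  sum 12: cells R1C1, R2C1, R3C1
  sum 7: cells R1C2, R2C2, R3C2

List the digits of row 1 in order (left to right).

3 in 2 cells must be {1,2}; 4 in 2 cells must be {1,3}; 7 in 3 cells must be {1,2,4}.
The 12 across and the 7 down share only 4, so R2C2 = 4.
Given what's placed, R3C2 must be 1 to fit the 4 across and 7 down.
R1C2 = 7 − 5 = 2 completes the 7 down.
R2C1 = 12 − 4 = 8 completes the 12 across.
R3C1 = 4 − 1 = 3 completes the 4 across.
R1C1 = 3 − 2 = 1 completes the 3 across.

1 2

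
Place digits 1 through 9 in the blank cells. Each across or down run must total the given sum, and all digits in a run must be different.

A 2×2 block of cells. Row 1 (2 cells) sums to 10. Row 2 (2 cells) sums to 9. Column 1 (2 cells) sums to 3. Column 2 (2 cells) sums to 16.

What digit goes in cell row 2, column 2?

7

3 in 2 cells must be {1,2}; 16 in 2 cells must be {7,9}.
The 9 across and the 16 down share only 7, so (2,2) = 7.
(1,2) = 16 − 7 = 9 completes the 16 down.
(2,1) = 9 − 7 = 2 completes the 9 across.
(1,1) = 10 − 9 = 1 completes the 10 across.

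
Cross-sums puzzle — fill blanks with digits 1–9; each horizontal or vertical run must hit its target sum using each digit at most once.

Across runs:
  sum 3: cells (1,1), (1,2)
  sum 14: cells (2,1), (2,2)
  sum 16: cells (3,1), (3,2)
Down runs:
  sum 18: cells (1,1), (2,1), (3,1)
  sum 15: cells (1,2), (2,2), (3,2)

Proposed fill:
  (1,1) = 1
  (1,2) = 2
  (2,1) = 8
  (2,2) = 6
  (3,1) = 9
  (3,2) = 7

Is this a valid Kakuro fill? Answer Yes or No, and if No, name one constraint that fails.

Across: 1+2=3; 8+6=14; 9+7=16. Down: 1+8+9=18; 2+6+7=15. No digit repeats within any run.

Yes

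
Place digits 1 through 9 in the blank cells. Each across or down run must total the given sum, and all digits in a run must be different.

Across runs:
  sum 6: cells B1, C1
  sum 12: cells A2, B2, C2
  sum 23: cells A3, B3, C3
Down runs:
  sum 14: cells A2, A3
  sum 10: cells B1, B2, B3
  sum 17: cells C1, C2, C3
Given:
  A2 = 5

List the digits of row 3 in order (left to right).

9 6 8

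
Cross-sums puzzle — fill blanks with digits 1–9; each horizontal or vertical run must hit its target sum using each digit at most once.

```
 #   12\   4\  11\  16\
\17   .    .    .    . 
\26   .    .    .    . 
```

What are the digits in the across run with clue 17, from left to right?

4 in 2 cells must be {1,3}; 16 in 2 cells must be {7,9}.
Only 3 fits R2C2 under both its across sum 26 and down sum 4.
Given what's placed, R2C4 must be 9 to fit the 26 across and 16 down.
R1C2 = 4 − 3 = 1 completes the 4 down.
R1C4 = 16 − 9 = 7 completes the 16 down.
R2C1 = 8: the only remaining digit allowed by both the 26 across and the 12 down.
R2C3 = 26 − 20 = 6 completes the 26 across.
R1C1 = 12 − 8 = 4 completes the 12 down.
R1C3 = 17 − 12 = 5 completes the 17 across.

4 1 5 7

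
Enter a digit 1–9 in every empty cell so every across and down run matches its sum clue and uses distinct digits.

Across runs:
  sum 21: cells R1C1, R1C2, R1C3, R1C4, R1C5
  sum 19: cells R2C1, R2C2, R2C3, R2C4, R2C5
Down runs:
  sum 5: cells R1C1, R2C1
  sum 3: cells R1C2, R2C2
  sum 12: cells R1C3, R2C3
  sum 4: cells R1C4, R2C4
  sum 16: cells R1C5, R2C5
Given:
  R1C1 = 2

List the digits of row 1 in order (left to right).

3 in 2 cells must be {1,2}; 4 in 2 cells must be {1,3}; 16 in 2 cells must be {7,9}.
R1C2 = 1: the only remaining digit allowed by both the 21 across and the 3 down.
Given what's placed, R1C4 must be 3 to fit the 21 across and 4 down.
R2C1 = 5 − 2 = 3 completes the 5 down.
R2C2 = 3 − 1 = 2 completes the 3 down.
R2C4 = 4 − 3 = 1 completes the 4 down.
Nothing is forced directly, so branch on R1C5, whose candidates are 7 or 9. If R1C5 = 9: then R1C3 would have to be in {6} for the 21 across but in {3,4,5,7,8,9} for the 12 down — contradiction. So R1C5 = 7.
R1C3 = 21 − 13 = 8 completes the 21 across.

2, 1, 8, 3, 7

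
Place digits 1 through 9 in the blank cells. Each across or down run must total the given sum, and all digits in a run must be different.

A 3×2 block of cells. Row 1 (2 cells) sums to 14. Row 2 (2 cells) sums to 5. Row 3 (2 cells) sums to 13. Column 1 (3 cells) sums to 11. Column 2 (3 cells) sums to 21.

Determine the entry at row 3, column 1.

4

The 5 across and the 21 down share only 4, so (2,2) = 4.
(2,1) = 5 − 4 = 1 completes the 5 across.
Nothing is forced directly, so branch on (1,1), whose candidates are 6 or 8. If (1,1) = 8: then (1,2) would have to be in {6} for the 14 across but in {8,9} for the 21 down — contradiction. So (1,1) = 6.
(1,2) = 14 − 6 = 8 completes the 14 across.
(3,1) = 11 − 7 = 4 completes the 11 down.
(3,2) = 13 − 4 = 9 completes the 13 across.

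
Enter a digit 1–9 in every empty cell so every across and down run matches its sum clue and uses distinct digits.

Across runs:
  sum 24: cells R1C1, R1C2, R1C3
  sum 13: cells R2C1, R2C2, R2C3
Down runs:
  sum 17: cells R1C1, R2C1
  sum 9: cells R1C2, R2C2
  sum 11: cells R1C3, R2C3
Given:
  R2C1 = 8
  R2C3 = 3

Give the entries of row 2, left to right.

8 2 3

24 in 3 cells must be {7,8,9}; 17 in 2 cells must be {8,9}.
R1C1 = 17 − 8 = 9 completes the 17 down.
R1C3 = 11 − 3 = 8 completes the 11 down.
R2C2 = 13 − 11 = 2 completes the 13 across.
R1C2 = 24 − 17 = 7 completes the 24 across.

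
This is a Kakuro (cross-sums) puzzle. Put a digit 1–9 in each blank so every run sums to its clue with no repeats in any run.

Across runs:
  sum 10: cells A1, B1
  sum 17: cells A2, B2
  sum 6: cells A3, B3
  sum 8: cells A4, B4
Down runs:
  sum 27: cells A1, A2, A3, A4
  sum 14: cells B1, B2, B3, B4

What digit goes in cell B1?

3

17 in 2 cells must be {8,9}.
Only 8 fits B2 under both its across sum 17 and down sum 14.
A2 = 17 − 8 = 9 completes the 17 across.
Nothing is forced directly, so branch on A3, whose candidates are 4 or 5. If A3 = 4: that forces B3 = 2, A4 = 6, after which B4 would have to be in {2} for the 8 across but in {1,3} for the 14 down — contradiction. So A3 = 5.
B3 = 6 − 5 = 1 completes the 6 across.
No cell is forced outright now. A1 can only be 6 or 7 (the digits allowed by both its 10 across and its 27 down). If A1 = 6: then B1 would have to be in {4} for the 10 across but in {2,3} for the 14 down — contradiction. So A1 = 7.
B1 = 10 − 7 = 3 completes the 10 across.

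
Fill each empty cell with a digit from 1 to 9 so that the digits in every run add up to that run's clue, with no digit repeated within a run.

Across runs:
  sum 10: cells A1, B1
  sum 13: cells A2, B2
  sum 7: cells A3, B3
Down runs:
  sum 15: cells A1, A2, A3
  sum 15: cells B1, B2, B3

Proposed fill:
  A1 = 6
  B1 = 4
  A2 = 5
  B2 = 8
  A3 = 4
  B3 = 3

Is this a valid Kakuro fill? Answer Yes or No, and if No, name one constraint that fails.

Yes

Across: 6+4=10; 5+8=13; 4+3=7. Down: 6+5+4=15; 4+8+3=15. No digit repeats within any run.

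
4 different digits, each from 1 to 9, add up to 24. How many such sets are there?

8

4 distinct digits from 1–9 sum between 10 and 30.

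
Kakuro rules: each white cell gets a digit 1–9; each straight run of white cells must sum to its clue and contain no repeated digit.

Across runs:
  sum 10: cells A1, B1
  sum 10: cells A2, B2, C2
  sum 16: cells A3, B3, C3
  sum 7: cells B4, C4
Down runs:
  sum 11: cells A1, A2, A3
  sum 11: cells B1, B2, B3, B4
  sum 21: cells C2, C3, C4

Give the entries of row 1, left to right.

11 in 4 cells must be {1,2,3,5}.
Nothing is forced directly, so branch on C4, whose candidates are 4 or 5 or 6. If C4 = 4: then C2 would have to be in {1,2,3,4,5,6,7} for the 10 across but in {8,9} for the 21 down — contradiction. If C4 = 5: that forces C2 = 7, C3 = 9, B4 = 2, B2 = 1, B1 = 3 (and 2 more), after which A1 would have to be in {7} for the 10 across but in {1,3,4,5,6,8} for the 11 down — contradiction. So C4 = 6.
Given what's placed, C2 must be 7 to fit the 10 across and 21 down.
C3 = 21 − 13 = 8 completes the 21 down.
B4 = 7 − 6 = 1 completes the 7 across.
B2 = 2: the only remaining digit allowed by both the 10 across and the 11 down.
Given what's placed, B1 must be 3 to fit the 10 across and 11 down.
A2 = 10 − 9 = 1 completes the 10 across.
B3 = 11 − 6 = 5 completes the 11 down.
A1 = 10 − 3 = 7 completes the 10 across.

7 3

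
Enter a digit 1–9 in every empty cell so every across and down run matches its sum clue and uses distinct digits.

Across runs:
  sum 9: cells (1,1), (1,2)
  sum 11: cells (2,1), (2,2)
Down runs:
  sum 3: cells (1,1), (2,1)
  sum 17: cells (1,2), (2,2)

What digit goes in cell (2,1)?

2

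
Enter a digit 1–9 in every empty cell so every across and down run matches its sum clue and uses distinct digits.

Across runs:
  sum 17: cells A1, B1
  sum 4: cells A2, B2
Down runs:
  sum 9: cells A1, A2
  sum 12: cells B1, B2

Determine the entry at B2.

3

17 in 2 cells must be {8,9}; 4 in 2 cells must be {1,3}.
The 17 across and the 9 down share only 8, so A1 = 8.
B1 = 17 − 8 = 9 completes the 17 across.
A2 = 9 − 8 = 1 completes the 9 down.
B2 = 4 − 1 = 3 completes the 4 across.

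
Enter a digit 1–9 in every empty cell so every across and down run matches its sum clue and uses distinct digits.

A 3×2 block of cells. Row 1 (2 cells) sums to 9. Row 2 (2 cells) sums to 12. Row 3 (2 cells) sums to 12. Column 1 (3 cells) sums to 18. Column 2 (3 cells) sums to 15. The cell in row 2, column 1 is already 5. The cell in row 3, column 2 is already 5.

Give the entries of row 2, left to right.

(2,2) = 12 − 5 = 7 completes the 12 across.
(3,1) = 12 − 5 = 7 completes the 12 across.
(1,1) = 18 − 12 = 6 completes the 18 down.
(1,2) = 9 − 6 = 3 completes the 9 across.

5, 7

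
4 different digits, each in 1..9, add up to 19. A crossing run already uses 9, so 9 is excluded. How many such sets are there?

4 distinct digits from 1–9 sum between 10 and 30.
Dropping sets that contain 9.

7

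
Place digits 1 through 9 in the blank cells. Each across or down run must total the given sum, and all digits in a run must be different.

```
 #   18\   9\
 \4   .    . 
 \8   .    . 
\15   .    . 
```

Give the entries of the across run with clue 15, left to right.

9 6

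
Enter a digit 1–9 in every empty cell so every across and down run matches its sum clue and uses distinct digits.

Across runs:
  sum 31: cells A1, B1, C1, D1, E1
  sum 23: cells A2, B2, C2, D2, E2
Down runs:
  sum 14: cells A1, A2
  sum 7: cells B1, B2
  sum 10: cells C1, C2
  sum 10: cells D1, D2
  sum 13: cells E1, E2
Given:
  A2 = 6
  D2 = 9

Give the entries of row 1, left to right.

8, 6, 7, 1, 9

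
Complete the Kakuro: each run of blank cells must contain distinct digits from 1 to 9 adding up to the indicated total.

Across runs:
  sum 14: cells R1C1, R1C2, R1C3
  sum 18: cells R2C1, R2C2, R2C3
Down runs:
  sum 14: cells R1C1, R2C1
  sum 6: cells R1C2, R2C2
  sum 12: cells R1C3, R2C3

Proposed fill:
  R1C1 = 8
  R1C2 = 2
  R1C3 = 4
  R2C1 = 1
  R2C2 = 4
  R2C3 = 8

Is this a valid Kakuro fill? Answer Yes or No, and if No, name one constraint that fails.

No — the across run R2C1–R2C3 sums to 13, not 18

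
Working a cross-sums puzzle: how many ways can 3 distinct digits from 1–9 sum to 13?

7

3 distinct digits from 1–9 sum between 6 and 24.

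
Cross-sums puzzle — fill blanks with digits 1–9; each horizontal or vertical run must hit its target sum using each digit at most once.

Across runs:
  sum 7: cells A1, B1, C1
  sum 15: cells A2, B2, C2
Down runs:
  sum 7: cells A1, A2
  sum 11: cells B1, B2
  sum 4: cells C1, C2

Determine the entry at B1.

7 in 3 cells must be {1,2,4}; 4 in 2 cells must be {1,3}.
The 7 across and the 4 down share only 1, so C1 = 1.
C2 = 4 − 1 = 3 completes the 4 down.
Nothing is forced directly, so branch on A2, whose candidates are 4 or 5. If A2 = 4: then A1 would have to be in {2,4} for the 7 across but in {3} for the 7 down — contradiction. So A2 = 5.
A1 = 7 − 5 = 2 completes the 7 down.
B1 = 7 − 3 = 4 completes the 7 across.
B2 = 15 − 8 = 7 completes the 15 across.

4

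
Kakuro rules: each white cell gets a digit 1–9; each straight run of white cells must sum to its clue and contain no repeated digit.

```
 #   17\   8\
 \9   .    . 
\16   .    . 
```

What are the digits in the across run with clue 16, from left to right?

9 7

16 in 2 cells must be {7,9}; 17 in 2 cells must be {8,9}.
The 9 across and the 17 down share only 8, so R1C1 = 8.
R1C2 = 9 − 8 = 1 completes the 9 across.
R2C1 = 17 − 8 = 9 completes the 17 down.
R2C2 = 16 − 9 = 7 completes the 16 across.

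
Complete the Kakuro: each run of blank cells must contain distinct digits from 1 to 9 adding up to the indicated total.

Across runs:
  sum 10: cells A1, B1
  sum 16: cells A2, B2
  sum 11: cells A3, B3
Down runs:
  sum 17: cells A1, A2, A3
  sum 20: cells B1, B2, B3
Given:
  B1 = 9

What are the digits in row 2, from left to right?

16 in 2 cells must be {7,9}.
A1 = 10 − 9 = 1 completes the 10 across.
Given what's placed, B2 must be 7 to fit the 16 across and 20 down.
B3 = 20 − 16 = 4 completes the 20 down.
A2 = 16 − 7 = 9 completes the 16 across.
A3 = 11 − 4 = 7 completes the 11 across.

9 7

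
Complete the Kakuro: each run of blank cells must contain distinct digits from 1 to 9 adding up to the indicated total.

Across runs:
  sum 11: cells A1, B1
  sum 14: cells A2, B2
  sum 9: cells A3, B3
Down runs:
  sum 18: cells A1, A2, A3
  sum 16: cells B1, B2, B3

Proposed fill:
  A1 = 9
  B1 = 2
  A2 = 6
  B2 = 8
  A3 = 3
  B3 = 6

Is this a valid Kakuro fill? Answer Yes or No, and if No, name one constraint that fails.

Yes

Across: 9+2=11; 6+8=14; 3+6=9. Down: 9+6+3=18; 2+8+6=16. No digit repeats within any run.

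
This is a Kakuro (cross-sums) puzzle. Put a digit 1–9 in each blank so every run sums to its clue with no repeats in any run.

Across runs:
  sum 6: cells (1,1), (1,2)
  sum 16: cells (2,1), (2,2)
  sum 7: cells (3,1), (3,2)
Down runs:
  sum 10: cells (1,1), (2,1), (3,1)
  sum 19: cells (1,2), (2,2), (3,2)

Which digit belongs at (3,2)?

16 in 2 cells must be {7,9}.
The 16 across and the 10 down share only 7, so (2,1) = 7.
(2,2) = 16 − 7 = 9 completes the 16 across.
Nothing is forced directly, so branch on (1,1), whose candidates are 1 or 2. If (1,1) = 1: then (1,2) would have to be in {5} for the 6 across but in {2,3,4,6,7,8} for the 19 down — contradiction. So (1,1) = 2.
(1,2) = 6 − 2 = 4 completes the 6 across.
(3,1) = 10 − 9 = 1 completes the 10 down.
(3,2) = 7 − 1 = 6 completes the 7 across.

6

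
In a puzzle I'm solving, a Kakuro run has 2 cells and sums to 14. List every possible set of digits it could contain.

{5,9}; {6,8}

2 distinct digits from 1–9 sum between 3 and 17.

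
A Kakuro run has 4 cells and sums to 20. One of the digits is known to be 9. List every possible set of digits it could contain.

{1,2,8,9}; {1,3,7,9}; {1,4,6,9}; {2,3,6,9}; {2,4,5,9}

4 distinct digits from 1–9 sum between 10 and 30.
Keeping only sets containing 9.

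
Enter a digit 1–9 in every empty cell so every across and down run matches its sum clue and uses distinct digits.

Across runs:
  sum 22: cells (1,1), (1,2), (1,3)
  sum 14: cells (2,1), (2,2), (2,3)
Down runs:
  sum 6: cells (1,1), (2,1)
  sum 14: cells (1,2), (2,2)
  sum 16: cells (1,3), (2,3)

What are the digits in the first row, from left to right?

16 in 2 cells must be {7,9}.
The 22 across and the 6 down share only 5, so (1,1) = 5.
Given what's placed, (1,3) must be 9 to fit the 22 across and 16 down.
(2,1) = 6 − 5 = 1 completes the 6 down.
(2,3) = 16 − 9 = 7 completes the 16 down.
(1,2) = 22 − 14 = 8 completes the 22 across.
(2,2) = 14 − 8 = 6 completes the 14 across.

5 8 9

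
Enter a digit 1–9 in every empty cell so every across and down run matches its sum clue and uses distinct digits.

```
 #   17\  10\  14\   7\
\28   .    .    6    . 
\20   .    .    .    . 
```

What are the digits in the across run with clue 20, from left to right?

9 1 8 2

17 in 2 cells must be {8,9}.
R1C4 = 5: the only remaining digit allowed by both the 28 across and the 7 down.
R2C3 = 14 − 6 = 8 completes the 14 down.
R2C4 = 7 − 5 = 2 completes the 7 down.
Given what's placed, R2C1 must be 9 to fit the 20 across and 17 down.
R2C2 = 20 − 19 = 1 completes the 20 across.
R1C1 = 17 − 9 = 8 completes the 17 down.
R1C2 = 28 − 19 = 9 completes the 28 across.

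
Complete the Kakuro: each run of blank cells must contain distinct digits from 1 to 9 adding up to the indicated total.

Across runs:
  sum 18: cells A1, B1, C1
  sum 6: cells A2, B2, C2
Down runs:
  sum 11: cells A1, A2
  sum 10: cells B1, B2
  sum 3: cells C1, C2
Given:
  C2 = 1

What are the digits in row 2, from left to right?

2 3 1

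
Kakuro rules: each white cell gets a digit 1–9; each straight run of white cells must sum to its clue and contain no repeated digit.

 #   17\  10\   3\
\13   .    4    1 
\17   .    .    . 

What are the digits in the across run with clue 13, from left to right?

8 4 1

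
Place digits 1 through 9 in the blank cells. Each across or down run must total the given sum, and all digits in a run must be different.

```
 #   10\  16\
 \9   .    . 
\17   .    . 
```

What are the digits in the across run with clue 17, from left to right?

17 in 2 cells must be {8,9}; 16 in 2 cells must be {7,9}.
The 9 across and the 16 down share only 7, so R1C2 = 7.
R2C2 = 16 − 7 = 9 completes the 16 down.
R1C1 = 9 − 7 = 2 completes the 9 across.
R2C1 = 17 − 9 = 8 completes the 17 across.

8, 9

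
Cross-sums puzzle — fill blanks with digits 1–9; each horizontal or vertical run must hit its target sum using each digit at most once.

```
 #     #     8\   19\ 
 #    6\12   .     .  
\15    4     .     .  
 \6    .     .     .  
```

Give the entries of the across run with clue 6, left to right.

6 in 3 cells must be {1,2,3}.
R3C1 = 6 − 4 = 2 completes the 6 down.
Given what's placed, R3C3 must be 3 to fit the 6 across and 19 down.
Given what's placed, R2C3 must be 9 to fit the 15 across and 19 down.
R3C2 = 6 − 5 = 1 completes the 6 across.
R1C3 = 19 − 12 = 7 completes the 19 down.
R2C2 = 15 − 13 = 2 completes the 15 across.
R1C2 = 12 − 7 = 5 completes the 12 across.

2 1 3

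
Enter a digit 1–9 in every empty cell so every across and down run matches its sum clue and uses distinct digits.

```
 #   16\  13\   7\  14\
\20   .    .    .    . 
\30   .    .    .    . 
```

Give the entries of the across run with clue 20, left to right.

9 4 1 6

30 in 4 cells must be {6,7,8,9}; 16 in 2 cells must be {7,9}.
Only 6 fits R2C3 under both its across sum 30 and down sum 7.
R1C3 = 7 − 6 = 1 completes the 7 down.
Nothing is forced directly, so branch on R1C1, whose candidates are 7 or 9. If R1C1 = 7: that forces R2C1 = 9, R2C4 = 8, after which R1C4 would have to be in {3,4,8,9} for the 20 across but in {6} for the 14 down — contradiction. So R1C1 = 9.
R2C1 = 16 − 9 = 7 completes the 16 down.
No cell is forced outright now. R1C4 can only be 6 or 8 (the digits allowed by both its 20 across and its 14 down). If R1C4 = 8: then R1C2 would have to be in {2} for the 20 across but in {4,5,6,7,8,9} for the 13 down — contradiction. So R1C4 = 6.
R1C2 = 20 − 16 = 4 completes the 20 across.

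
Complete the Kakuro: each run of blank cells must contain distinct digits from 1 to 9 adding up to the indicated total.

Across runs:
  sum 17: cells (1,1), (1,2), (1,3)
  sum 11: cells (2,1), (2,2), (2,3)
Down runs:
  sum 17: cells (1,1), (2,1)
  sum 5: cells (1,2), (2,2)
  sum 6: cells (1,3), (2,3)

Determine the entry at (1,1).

17 in 2 cells must be {8,9}.
The 11 across and the 17 down share only 8, so (2,1) = 8.
(1,1) = 17 − 8 = 9 completes the 17 down.
Nothing is forced directly, so branch on (2,2), whose candidates are 1 or 2. If (2,2) = 1: then (1,2) would have to be in {1,2,3,5,6,7} for the 17 across but in {4} for the 5 down — contradiction. So (2,2) = 2.
(1,2) = 5 − 2 = 3 completes the 5 down.
(1,3) = 17 − 12 = 5 completes the 17 across.
(2,3) = 11 − 10 = 1 completes the 11 across.

9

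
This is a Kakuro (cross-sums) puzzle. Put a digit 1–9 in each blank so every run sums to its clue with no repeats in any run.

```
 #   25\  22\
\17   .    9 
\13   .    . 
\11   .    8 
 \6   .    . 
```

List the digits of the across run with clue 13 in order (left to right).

9 4

17 in 2 cells must be {8,9}.
R1C1 = 17 − 9 = 8 completes the 17 across.
Given what's placed, R2C2 must be 4 to fit the 13 across and 22 down.
R3C1 = 11 − 8 = 3 completes the 11 across.
R4C1 = 5: the only remaining digit allowed by both the 6 across and the 25 down.
R4C2 = 6 − 5 = 1 completes the 6 across.
R2C1 = 13 − 4 = 9 completes the 13 across.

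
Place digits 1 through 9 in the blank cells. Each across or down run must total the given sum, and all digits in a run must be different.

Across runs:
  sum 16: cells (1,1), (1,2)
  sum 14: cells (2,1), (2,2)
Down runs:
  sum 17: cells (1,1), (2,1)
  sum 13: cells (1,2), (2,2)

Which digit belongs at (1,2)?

7

16 in 2 cells must be {7,9}; 17 in 2 cells must be {8,9}.
The 16 across and the 17 down share only 9, so (1,1) = 9.
(1,2) = 16 − 9 = 7 completes the 16 across.
(2,1) = 17 − 9 = 8 completes the 17 down.
(2,2) = 14 − 8 = 6 completes the 14 across.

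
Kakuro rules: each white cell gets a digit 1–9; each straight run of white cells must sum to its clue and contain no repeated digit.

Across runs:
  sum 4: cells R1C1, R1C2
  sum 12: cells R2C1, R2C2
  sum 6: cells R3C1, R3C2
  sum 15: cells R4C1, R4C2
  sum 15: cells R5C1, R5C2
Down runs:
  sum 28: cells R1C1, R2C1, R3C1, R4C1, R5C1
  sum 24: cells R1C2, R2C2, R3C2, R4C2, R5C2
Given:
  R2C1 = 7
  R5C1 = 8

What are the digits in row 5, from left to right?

8 7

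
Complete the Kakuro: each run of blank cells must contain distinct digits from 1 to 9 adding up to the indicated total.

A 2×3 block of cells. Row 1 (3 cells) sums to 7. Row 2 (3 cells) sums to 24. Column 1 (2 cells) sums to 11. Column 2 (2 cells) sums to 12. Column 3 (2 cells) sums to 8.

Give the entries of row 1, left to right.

2 4 1

7 in 3 cells must be {1,2,4}; 24 in 3 cells must be {7,8,9}.
The 7 across and the 12 down share only 4, so (1,2) = 4.
(2,2) = 12 − 4 = 8 completes the 12 down.
Given what's placed, (2,3) must be 7 to fit the 24 across and 8 down.
(1,1) = 2: the only remaining digit allowed by both the 7 across and the 11 down.
(1,3) = 7 − 6 = 1 completes the 7 across.
(2,1) = 24 − 15 = 9 completes the 24 across.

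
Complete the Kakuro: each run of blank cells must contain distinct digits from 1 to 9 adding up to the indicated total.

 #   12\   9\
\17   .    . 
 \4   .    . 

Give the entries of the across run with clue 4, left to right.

3, 1

17 in 2 cells must be {8,9}; 4 in 2 cells must be {1,3}.
The 17 across and the 9 down share only 8, so R1C2 = 8.
The 4 across and the 12 down share only 3, so R2C1 = 3.
R2C2 = 4 − 3 = 1 completes the 4 across.
R1C1 = 17 − 8 = 9 completes the 17 across.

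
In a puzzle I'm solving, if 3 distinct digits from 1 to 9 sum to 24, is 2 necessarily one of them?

No

The only way to make 24 from 3 distinct digits is {7,8,9}, which does not contain 2.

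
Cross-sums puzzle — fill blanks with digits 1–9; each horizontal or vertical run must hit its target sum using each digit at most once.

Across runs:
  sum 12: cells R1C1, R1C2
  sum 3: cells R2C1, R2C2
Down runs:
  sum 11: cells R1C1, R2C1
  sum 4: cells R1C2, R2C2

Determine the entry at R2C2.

3 in 2 cells must be {1,2}; 4 in 2 cells must be {1,3}.
The 12 across and the 4 down share only 3, so R1C2 = 3.
The 3 across and the 11 down share only 2, so R2C1 = 2.
R2C2 = 3 − 2 = 1 completes the 3 across.
R1C1 = 12 − 3 = 9 completes the 12 across.

1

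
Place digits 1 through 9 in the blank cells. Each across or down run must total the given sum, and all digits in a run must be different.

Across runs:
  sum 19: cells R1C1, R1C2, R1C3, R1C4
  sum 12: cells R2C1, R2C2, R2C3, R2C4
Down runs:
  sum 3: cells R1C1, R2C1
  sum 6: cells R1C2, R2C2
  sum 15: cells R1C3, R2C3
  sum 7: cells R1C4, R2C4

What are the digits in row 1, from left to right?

1, 5, 9, 4

3 in 2 cells must be {1,2}.
Only 6 fits R2C3 under both its across sum 12 and down sum 15.
R1C3 = 15 − 6 = 9 completes the 15 down.
Nothing is forced directly, so branch on R1C1, whose candidates are 1 or 2. If R1C1 = 2: that forces R2C1 = 1, R2C2 = 2, R2C4 = 3, after which R1C2 would have to be in {1,3,5,7} for the 19 across but in {4} for the 6 down — contradiction. So R1C1 = 1.
R2C1 = 3 − 1 = 2 completes the 3 down.
R2C2 = 1: the only remaining digit allowed by both the 12 across and the 6 down.
R2C4 = 12 − 9 = 3 completes the 12 across.
R1C2 = 6 − 1 = 5 completes the 6 down.
R1C4 = 19 − 15 = 4 completes the 19 across.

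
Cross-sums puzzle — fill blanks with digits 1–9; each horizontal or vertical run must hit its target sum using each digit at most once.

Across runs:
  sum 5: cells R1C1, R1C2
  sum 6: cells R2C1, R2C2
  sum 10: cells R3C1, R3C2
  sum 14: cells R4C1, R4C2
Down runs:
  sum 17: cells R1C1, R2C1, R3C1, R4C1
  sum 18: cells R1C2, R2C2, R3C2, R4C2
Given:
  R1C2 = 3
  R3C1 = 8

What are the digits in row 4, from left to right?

R1C1 = 5 − 3 = 2 completes the 5 across.
R3C2 = 10 − 8 = 2 completes the 10 across.
Given what's placed, R4C1 must be 6 to fit the 14 across and 17 down.
R4C2 = 14 − 6 = 8 completes the 14 across.
R2C1 = 17 − 16 = 1 completes the 17 down.
R2C2 = 6 − 1 = 5 completes the 6 across.

6 8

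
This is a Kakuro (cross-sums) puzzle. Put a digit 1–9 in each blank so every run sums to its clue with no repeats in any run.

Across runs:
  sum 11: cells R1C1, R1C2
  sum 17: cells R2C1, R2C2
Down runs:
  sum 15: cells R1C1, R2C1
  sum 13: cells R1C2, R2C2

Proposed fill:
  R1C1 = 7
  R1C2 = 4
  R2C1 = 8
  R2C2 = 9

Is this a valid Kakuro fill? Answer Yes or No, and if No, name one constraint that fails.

Yes

Across: 7+4=11; 8+9=17. Down: 7+8=15; 4+9=13. No digit repeats within any run.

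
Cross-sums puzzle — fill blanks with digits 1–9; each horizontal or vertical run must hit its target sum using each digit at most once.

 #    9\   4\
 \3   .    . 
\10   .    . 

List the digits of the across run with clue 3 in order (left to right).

2 1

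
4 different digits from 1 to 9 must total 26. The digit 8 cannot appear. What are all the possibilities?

{4,6,7,9}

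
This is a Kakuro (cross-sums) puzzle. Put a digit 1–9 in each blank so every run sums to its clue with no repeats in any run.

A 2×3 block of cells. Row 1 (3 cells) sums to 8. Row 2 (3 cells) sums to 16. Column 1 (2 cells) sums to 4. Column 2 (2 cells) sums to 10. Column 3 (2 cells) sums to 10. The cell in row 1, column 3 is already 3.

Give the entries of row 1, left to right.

4 in 2 cells must be {1,3}.
(1,1) = 1: the only remaining digit allowed by both the 8 across and the 4 down.
(1,2) = 8 − 4 = 4 completes the 8 across.
(2,1) = 4 − 1 = 3 completes the 4 down.
(2,2) = 10 − 4 = 6 completes the 10 down.
(2,3) = 16 − 9 = 7 completes the 16 across.

1 4 3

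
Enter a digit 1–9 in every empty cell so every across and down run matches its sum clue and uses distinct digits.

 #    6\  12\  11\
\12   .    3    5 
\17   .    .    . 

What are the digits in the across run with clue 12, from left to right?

R1C1 = 12 − 8 = 4 completes the 12 across.
R2C1 = 6 − 4 = 2 completes the 6 down.
R2C2 = 12 − 3 = 9 completes the 12 down.
R2C3 = 17 − 11 = 6 completes the 17 across.

4, 3, 5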